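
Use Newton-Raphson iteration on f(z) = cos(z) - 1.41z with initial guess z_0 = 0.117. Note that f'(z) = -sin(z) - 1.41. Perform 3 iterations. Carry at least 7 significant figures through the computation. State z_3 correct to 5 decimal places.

Newton update: z ← z − f(z)/f'(z).
z_0 = 0.117000: f = 0.828193, f' = -1.526733 → z_1 = 0.117000 - (0.828193)/(-1.526733) = 0.659461
z_1 = 0.659461: f = -0.139518, f' = -2.022691 → z_2 = 0.659461 - (-0.139518)/(-2.022691) = 0.590485
z_2 = 0.590485: f = -0.001913, f' = -1.966764 → z_3 = 0.590485 - (-0.001913)/(-1.966764) = 0.589512

0.58951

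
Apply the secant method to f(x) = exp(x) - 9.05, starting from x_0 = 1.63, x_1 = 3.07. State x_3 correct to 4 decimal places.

Secant update: x_(k+1) = x_k − f(x_k)·(x_k − x_(k-1))/(f(x_k) − f(x_(k-1))).
f(x_0) = -3.946125, f(x_1) = 12.491903
x_2 = 3.070000 - (12.491903)·(3.070000 - 1.630000)/(12.491903 - (-3.946125)) = 1.975687; f(x_2) = -1.838424
x_3 = 1.975687 - (-1.838424)·(1.975687 - 3.070000)/(-1.838424 - (12.491903)) = 2.116076; f(x_3) = -0.751491

2.1161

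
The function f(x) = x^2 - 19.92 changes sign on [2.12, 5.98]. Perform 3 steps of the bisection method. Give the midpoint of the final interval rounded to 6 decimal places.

f(2.120000) = -15.425600, f(5.980000) = 15.840400 (opposite signs)
step 1: m = 4.050000, f(m) = -3.517500 < 0 → root in [4.050000, 5.980000]
step 2: m = 5.015000, f(m) = 5.230225 > 0 → root in [4.050000, 5.015000]
step 3: m = 4.532500, f(m) = 0.623556 > 0 → root in [4.050000, 4.532500]
Midpoint of [4.050000, 4.532500] = 4.291250

4.291250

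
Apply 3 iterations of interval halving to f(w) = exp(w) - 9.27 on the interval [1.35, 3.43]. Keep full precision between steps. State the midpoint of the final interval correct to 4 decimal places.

2.2600

f(1.350000) = -5.412574, f(3.430000) = 21.606643 (opposite signs)
step 1: m = 2.390000, f(m) = 1.643494 > 0 → root in [1.350000, 2.390000]
step 2: m = 1.870000, f(m) = -2.781704 < 0 → root in [1.870000, 2.390000]
step 3: m = 2.130000, f(m) = -0.855133 < 0 → root in [2.130000, 2.390000]
Midpoint of [2.130000, 2.390000] = 2.260000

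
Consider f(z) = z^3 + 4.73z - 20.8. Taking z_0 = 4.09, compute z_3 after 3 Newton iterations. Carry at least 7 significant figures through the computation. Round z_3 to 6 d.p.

2.191941

f'(z) = 3z^2 + 4.73
z_0 = 4.090000: f = 66.963629, f' = 54.914300 → z_1 = 4.090000 - (66.963629)/(54.914300) = 2.870579
z_1 = 2.870579: f = 16.432064, f' = 29.450678 → z_2 = 2.870579 - (16.432064)/(29.450678) = 2.312627
z_2 = 2.312627: f = 2.507227, f' = 20.774737 → z_3 = 2.312627 - (2.507227)/(20.774737) = 2.191941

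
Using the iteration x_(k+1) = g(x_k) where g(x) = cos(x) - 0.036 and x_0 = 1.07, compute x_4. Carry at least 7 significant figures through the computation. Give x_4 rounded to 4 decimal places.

0.7830

x_1 = g(1.070000) = 0.444124
x_2 = g(0.444124) = 0.866987
x_3 = g(0.866987) = 0.611126
x_4 = g(0.611126) = 0.783002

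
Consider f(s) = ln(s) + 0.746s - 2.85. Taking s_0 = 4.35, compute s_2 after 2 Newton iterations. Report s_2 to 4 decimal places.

2.5592

f'(s) = 1/s + 0.746
s_0 = 4.350000: f = 1.865276, f' = 0.975885 → s_1 = 4.350000 - (1.865276)/(0.975885) = 2.438632
s_1 = 2.438632: f = -0.139344, f' = 1.156066 → s_2 = 2.438632 - (-0.139344)/(1.156066) = 2.559164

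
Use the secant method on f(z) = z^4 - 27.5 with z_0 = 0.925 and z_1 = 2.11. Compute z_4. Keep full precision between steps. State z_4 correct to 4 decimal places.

Secant update: z_(k+1) = z_k − f(z_k)·(z_k − z_(k-1))/(f(z_k) − f(z_(k-1))).
f(z_0) = -26.767906, f(z_1) = -7.678806
z_2 = 2.110000 - (-7.678806)·(2.110000 - 0.925000)/(-7.678806 - (-26.767906)) = 2.586680; f(z_2) = 17.268295
z_3 = 2.586680 - (17.268295)·(2.586680 - 2.110000)/(17.268295 - (-7.678806)) = 2.256724; f(z_3) = -1.563371
z_4 = 2.256724 - (-1.563371)·(2.256724 - 2.586680)/(-1.563371 - (17.268295)) = 2.284116; f(z_4) = -0.280971

2.2841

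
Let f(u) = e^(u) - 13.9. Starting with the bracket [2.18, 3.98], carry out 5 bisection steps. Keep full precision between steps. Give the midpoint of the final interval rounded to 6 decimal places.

2.658125

f(2.180000) = -5.053694, f(3.980000) = 39.617034 (opposite signs)
step 1: m = 3.080000, f(m) = 7.858402 > 0 → root in [2.180000, 3.080000]
step 2: m = 2.630000, f(m) = -0.026230 < 0 → root in [2.630000, 3.080000]
step 3: m = 2.855000, f(m) = 3.474437 > 0 → root in [2.630000, 2.855000]
step 4: m = 2.742500, f(m) = 1.625751 > 0 → root in [2.630000, 2.742500]
step 5: m = 2.686250, f(m) = 0.776536 > 0 → root in [2.630000, 2.686250]
Midpoint of [2.630000, 2.686250] = 2.658125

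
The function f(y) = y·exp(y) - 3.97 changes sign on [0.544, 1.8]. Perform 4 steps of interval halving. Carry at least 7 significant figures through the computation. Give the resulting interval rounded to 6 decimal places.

f(0.544000) = -3.032751, f(1.800000) = 6.919365 (opposite signs)
step 1: m = 1.172000, f(m) = -0.186265 < 0 → root in [1.172000, 1.800000]
step 2: m = 1.486000, f(m) = 2.597203 > 0 → root in [1.172000, 1.486000]
step 3: m = 1.329000, f(m) = 1.049984 > 0 → root in [1.172000, 1.329000]
step 4: m = 1.250500, f(m) = 0.396857 > 0 → root in [1.172000, 1.250500]

[1.172000, 1.250500]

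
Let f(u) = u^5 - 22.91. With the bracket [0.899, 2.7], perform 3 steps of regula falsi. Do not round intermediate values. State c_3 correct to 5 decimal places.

1.56663

f(0.899000) = -22.322783, f(2.700000) = 120.579070
step 1: c = 1.180335, f(c) = -20.618990 < 0 → new bracket [1.180335, 2.700000]
step 2: c = 1.402250, f(c) = -17.488400 < 0 → new bracket [1.402250, 2.700000]
step 3: c = 1.566630, f(c) = -13.473025 < 0 → new bracket [1.566630, 2.700000]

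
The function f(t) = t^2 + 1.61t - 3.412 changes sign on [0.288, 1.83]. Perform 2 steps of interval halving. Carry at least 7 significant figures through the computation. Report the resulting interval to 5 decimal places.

[1.05900, 1.44450]

f(0.288000) = -2.865376, f(1.830000) = 2.883200 (opposite signs)
step 1: m = 1.059000, f(m) = -0.585529 < 0 → root in [1.059000, 1.830000]
step 2: m = 1.444500, f(m) = 1.000225 > 0 → root in [1.059000, 1.444500]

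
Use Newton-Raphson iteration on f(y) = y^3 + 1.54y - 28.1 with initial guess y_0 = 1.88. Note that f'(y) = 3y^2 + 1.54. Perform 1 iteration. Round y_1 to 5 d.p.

y_0 = 1.880000: f = -18.560128, f' = 12.143200 → y_1 = 1.880000 - (-18.560128)/(12.143200) = 3.408438

3.40844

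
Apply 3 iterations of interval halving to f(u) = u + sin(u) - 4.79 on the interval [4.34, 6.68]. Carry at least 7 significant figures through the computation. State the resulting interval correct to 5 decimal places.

f(4.340000) = -1.381461, f(6.680000) = 2.276483 (opposite signs)
step 1: m = 5.510000, f(m) = 0.021582 > 0 → root in [4.340000, 5.510000]
step 2: m = 4.925000, f(m) = -0.842483 < 0 → root in [4.925000, 5.510000]
step 3: m = 5.217500, f(m) = -0.447621 < 0 → root in [5.217500, 5.510000]

[5.21750, 5.51000]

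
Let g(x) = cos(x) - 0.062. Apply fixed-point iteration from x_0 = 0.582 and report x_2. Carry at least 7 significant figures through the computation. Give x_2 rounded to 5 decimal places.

0.65356

x_1 = g(0.582000) = 0.773365
x_2 = g(0.773365) = 0.653564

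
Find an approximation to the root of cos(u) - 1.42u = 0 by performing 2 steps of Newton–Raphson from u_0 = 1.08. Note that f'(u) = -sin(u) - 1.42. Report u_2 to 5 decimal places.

0.58674

u_0 = 1.080000: f = -1.062272, f' = -2.301958 → u_1 = 1.080000 - (-1.062272)/(-2.301958) = 0.618536
u_1 = 0.618536: f = -0.063592, f' = -1.999843 → u_2 = 0.618536 - (-0.063592)/(-1.999843) = 0.586737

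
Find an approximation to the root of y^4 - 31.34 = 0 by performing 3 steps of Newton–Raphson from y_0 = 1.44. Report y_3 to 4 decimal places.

f'(y) = 4y^3
y_0 = 1.440000: f = -27.040183, f' = 11.943936 → y_1 = 1.440000 - (-27.040183)/(11.943936) = 3.703926
y_1 = 3.703926: f = 156.872750, f' = 203.257590 → y_2 = 3.703926 - (156.872750)/(203.257590) = 2.932133
y_2 = 2.932133: f = 42.575336, f' = 100.834909 → y_3 = 2.932133 - (42.575336)/(100.834909) = 2.509905

2.5099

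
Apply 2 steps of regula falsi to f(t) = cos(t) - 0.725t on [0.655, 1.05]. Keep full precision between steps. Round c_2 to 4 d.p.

f(0.655000) = 0.318173, f(1.050000) = -0.263679
step 1: c = 0.870997, f(c) = 0.012591 > 0 → new bracket [0.870997, 1.050000]
step 2: c = 0.879155, f(c) = 0.000414 > 0 → new bracket [0.879155, 1.050000]

0.8792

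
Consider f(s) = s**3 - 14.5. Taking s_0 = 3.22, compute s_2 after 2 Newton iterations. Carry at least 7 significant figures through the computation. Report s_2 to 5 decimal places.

f'(s) = 3s**2
s_0 = 3.220000: f = 18.886248, f' = 31.105200 → s_1 = 3.220000 - (18.886248)/(31.105200) = 2.612827
s_1 = 2.612827: f = 3.337410, f' = 20.480590 → s_2 = 2.612827 - (3.337410)/(20.480590) = 2.449872

2.44987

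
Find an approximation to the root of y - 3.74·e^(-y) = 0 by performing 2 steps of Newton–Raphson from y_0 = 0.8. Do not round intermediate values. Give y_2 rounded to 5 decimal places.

1.16536

f'(y) = 1 + 3.74·e^(-y)
y_0 = 0.800000: f = -0.880490, f' = 2.680490 → y_1 = 0.800000 - (-0.880490)/(2.680490) = 1.128481
y_1 = 1.128481: f = -0.081500, f' = 2.209981 → y_2 = 1.128481 - (-0.081500)/(2.209981) = 1.165359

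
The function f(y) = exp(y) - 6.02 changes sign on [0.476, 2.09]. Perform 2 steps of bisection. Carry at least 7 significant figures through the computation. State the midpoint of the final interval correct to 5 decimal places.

f(0.476000) = -4.410377, f(2.090000) = 2.064915 (opposite signs)
step 1: m = 1.283000, f(m) = -2.412554 < 0 → root in [1.283000, 2.090000]
step 2: m = 1.686500, f(m) = -0.619454 < 0 → root in [1.686500, 2.090000]
Midpoint of [1.686500, 2.090000] = 1.888250

1.88825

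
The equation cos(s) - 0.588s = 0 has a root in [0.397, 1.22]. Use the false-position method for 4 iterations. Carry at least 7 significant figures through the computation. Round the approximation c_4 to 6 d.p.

f(0.397000) = 0.688789, f(1.220000) = -0.373714
step 1: c = 0.930526, f(c) = 0.050263 > 0 → new bracket [0.930526, 1.220000]
step 2: c = 0.964843, f(c) = 0.002218 > 0 → new bracket [0.964843, 1.220000]
step 3: c = 0.966349, f(c) = 0.000095 > 0 → new bracket [0.966349, 1.220000]
step 4: c = 0.966413, f(c) = 0.000004 > 0 → new bracket [0.966413, 1.220000]

0.966413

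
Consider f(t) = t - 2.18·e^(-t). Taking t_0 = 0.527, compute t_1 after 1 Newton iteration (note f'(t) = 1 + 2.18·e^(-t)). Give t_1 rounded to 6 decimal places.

0.859317

Newton update: t ← t − f(t)/f'(t).
t_0 = 0.527000: f = -0.760014, f' = 2.287014 → t_1 = 0.527000 - (-0.760014)/(2.287014) = 0.859317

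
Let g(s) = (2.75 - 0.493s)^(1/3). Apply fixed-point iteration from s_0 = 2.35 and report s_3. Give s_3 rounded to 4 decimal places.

s_1 = g(2.350000) = 1.167520
s_2 = g(1.167520) = 1.295530
s_3 = g(1.295530) = 1.282873

1.2829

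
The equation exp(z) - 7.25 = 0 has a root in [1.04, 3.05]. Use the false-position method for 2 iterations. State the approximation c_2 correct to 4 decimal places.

False-position update: c = (a·f(b) − b·f(a))/(f(b) − f(a)); replace the endpoint whose sign matches f(c).
f(1.040000) = -4.420783, f(3.050000) = 13.865344
step 1: c = 1.525930, f(c) = -2.650582 < 0 → new bracket [1.525930, 3.050000]
step 2: c = 1.770522, f(c) = -1.376079 < 0 → new bracket [1.770522, 3.050000]

1.7705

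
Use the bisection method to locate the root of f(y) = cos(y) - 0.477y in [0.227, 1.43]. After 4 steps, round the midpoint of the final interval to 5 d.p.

f(0.227000) = 0.866067, f(1.430000) = -0.541778 (opposite signs)
step 1: m = 0.828500, f(m) = 0.280787 > 0 → root in [0.828500, 1.430000]
step 2: m = 1.129250, f(m) = -0.111314 < 0 → root in [0.828500, 1.129250]
step 3: m = 0.978875, f(m) = 0.091033 > 0 → root in [0.978875, 1.129250]
step 4: m = 1.054062, f(m) = -0.008745 < 0 → root in [0.978875, 1.054062]
Midpoint of [0.978875, 1.054062] = 1.016469

1.01647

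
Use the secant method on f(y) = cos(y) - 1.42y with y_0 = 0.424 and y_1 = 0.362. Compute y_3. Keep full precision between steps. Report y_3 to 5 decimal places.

0.58606

Secant update: y_(k+1) = y_k − f(y_k)·(y_k − y_(k-1))/(f(y_k) − f(y_(k-1))).
f(y_0) = 0.309371, f(y_1) = 0.421150
y_2 = 0.362000 - (0.421150)·(0.362000 - 0.424000)/(0.421150 - (0.309371)) = 0.595596; f(y_2) = -0.017932
y_3 = 0.595596 - (-0.017932)·(0.595596 - 0.362000)/(-0.017932 - (0.421150)) = 0.586056; f(y_3) = 0.000929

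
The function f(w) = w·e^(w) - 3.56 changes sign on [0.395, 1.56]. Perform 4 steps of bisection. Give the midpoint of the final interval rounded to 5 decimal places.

f(0.395000) = -2.973668, f(1.560000) = 3.863761 (opposite signs)
step 1: m = 0.977500, f(m) = -0.961997 < 0 → root in [0.977500, 1.560000]
step 2: m = 1.268750, f(m) = 0.952188 > 0 → root in [0.977500, 1.268750]
step 3: m = 1.123125, f(m) = -0.107012 < 0 → root in [1.123125, 1.268750]
step 4: m = 1.195937, f(m) = 0.394554 > 0 → root in [1.123125, 1.195937]
Midpoint of [1.123125, 1.195937] = 1.159531

1.15953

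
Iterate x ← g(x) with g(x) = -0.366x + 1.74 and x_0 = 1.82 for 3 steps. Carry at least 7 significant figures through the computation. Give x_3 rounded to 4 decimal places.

x_1 = g(1.820000) = 1.073880
x_2 = g(1.073880) = 1.346960
x_3 = g(1.346960) = 1.247013

1.2470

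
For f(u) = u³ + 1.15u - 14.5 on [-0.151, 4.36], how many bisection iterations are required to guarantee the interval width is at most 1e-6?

Initial width b − a = 4.36 − -0.151 = 4.511000.
After n steps the width is (b−a)/2^n; need (b−a)/2^n ≤ 1e-6.
So n ≥ log₂(4.511000/1e-6) = log₂(4511000.0000) ≈ 22.1050.
Hence n = 23.

23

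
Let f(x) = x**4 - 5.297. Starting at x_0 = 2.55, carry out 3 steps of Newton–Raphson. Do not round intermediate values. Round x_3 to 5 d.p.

1.53489

f'(x) = 4x**3
x_0 = 2.550000: f = 36.985506, f' = 66.325500 → x_1 = 2.550000 - (36.985506)/(66.325500) = 1.992364
x_1 = 1.992364: f = 10.460034, f' = 31.634855 → x_2 = 1.992364 - (10.460034)/(31.634855) = 1.661715
x_2 = 1.661715: f = 2.327754, f' = 18.353942 → x_3 = 1.661715 - (2.327754)/(18.353942) = 1.534889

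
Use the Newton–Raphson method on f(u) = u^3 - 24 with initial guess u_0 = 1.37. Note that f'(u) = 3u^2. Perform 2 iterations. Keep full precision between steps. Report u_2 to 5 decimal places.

3.74910

Newton update: u ← u − f(u)/f'(u).
u_0 = 1.370000: f = -21.428647, f' = 5.630700 → u_1 = 1.370000 - (-21.428647)/(5.630700) = 5.175681
u_1 = 5.175681: f = 114.644440, f' = 80.363016 → u_2 = 5.175681 - (114.644440)/(80.363016) = 3.749099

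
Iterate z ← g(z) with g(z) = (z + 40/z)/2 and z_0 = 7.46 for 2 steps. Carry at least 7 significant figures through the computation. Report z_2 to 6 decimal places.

6.325138

z_1 = g(7.460000) = 6.410965
z_2 = g(6.410965) = 6.325138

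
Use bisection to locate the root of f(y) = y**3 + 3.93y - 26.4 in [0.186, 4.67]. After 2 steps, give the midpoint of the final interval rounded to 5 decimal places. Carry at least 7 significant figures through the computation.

2.98850

f(0.186000) = -25.662585, f(4.670000) = 93.800663 (opposite signs)
step 1: m = 2.428000, f(m) = -2.544453 < 0 → root in [2.428000, 4.670000]
step 2: m = 3.549000, f(m) = 32.248648 > 0 → root in [2.428000, 3.549000]
Midpoint of [2.428000, 3.549000] = 2.988500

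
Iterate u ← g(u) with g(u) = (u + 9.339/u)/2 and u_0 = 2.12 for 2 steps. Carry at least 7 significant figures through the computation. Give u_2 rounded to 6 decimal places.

u_1 = g(2.120000) = 3.262594
u_2 = g(3.262594) = 3.062520

3.062520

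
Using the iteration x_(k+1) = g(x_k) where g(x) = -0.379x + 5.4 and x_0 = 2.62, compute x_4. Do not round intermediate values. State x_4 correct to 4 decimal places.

x_1 = g(2.620000) = 4.407020
x_2 = g(4.407020) = 3.729739
x_3 = g(3.729739) = 3.986429
x_4 = g(3.986429) = 3.889144

3.8891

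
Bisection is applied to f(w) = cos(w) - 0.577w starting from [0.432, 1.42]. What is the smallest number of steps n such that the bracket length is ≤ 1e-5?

17

Initial width b − a = 1.42 − 0.432 = 0.988000.
After n steps the width is (b−a)/2^n; need (b−a)/2^n ≤ 1e-5.
So n ≥ log₂(0.988000/1e-5) = log₂(98800.0000) ≈ 16.5922.
Hence n = 17.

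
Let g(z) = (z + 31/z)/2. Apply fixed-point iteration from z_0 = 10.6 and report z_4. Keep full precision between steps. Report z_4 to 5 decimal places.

5.56776

z_1 = g(10.600000) = 6.762264
z_2 = g(6.762264) = 5.673264
z_3 = g(5.673264) = 5.568745
z_4 = g(5.568745) = 5.567764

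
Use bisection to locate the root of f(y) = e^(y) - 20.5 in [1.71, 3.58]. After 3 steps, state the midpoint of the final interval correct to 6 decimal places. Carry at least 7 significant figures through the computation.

f(1.710000) = -14.971039, f(3.580000) = 15.373541 (opposite signs)
step 1: m = 2.645000, f(m) = -6.416555 < 0 → root in [2.645000, 3.580000]
step 2: m = 3.112500, f(m) = 1.977167 > 0 → root in [2.645000, 3.112500]
step 3: m = 2.878750, f(m) = -2.707981 < 0 → root in [2.878750, 3.112500]
Midpoint of [2.878750, 3.112500] = 2.995625

2.995625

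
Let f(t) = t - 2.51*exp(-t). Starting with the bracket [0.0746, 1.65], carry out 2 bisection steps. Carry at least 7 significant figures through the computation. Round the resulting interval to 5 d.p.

[0.86230, 1.25615]

f(0.074600) = -2.254968, f(1.650000) = 1.167955 (opposite signs)
step 1: m = 0.862300, f(m) = -0.197397 < 0 → root in [0.862300, 1.650000]
step 2: m = 1.256150, f(m) = 0.541432 > 0 → root in [0.862300, 1.256150]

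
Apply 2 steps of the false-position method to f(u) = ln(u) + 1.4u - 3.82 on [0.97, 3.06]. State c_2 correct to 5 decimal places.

2.18134

False-position update: c = (a·f(b) − b·f(a))/(f(b) − f(a)); replace the endpoint whose sign matches f(c).
f(0.970000) = -2.492459, f(3.060000) = 1.582415
step 1: c = 2.248381, f(c) = 0.137943 > 0 → new bracket [0.970000, 2.248381]
step 2: c = 2.181340, f(c) = 0.013815 > 0 → new bracket [0.970000, 2.181340]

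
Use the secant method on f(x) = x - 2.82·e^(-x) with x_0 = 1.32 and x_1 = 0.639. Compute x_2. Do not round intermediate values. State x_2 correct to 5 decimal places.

Secant update: x_(k+1) = x_k − f(x_k)·(x_k − x_(k-1))/(f(x_k) − f(x_(k-1))).
f(x_0) = 0.566678, f(x_1) = -0.849452
x_2 = 0.639000 - (-0.849452)·(0.639000 - 1.320000)/(-0.849452 - (0.566678)) = 1.047491; f(x_2) = 0.058188

1.04749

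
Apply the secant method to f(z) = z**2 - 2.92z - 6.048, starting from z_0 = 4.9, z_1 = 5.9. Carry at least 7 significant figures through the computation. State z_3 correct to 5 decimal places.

f(z_0) = 3.654000, f(z_1) = 11.534000
z_2 = 5.900000 - (11.534000)·(5.900000 - 4.900000)/(11.534000 - (3.654000)) = 4.436294; f(z_2) = 0.678728
z_3 = 4.436294 - (0.678728)·(4.436294 - 5.900000)/(0.678728 - (11.534000)) = 4.344776; f(z_3) = 0.142332

4.34478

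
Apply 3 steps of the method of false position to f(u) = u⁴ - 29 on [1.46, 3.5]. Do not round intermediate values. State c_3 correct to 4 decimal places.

2.1611

f(1.460000) = -24.456281, f(3.500000) = 121.062500
step 1: c = 1.802848, f(c) = -18.435805 < 0 → new bracket [1.802848, 3.500000]
step 2: c = 2.027140, f(c) = -12.113681 < 0 → new bracket [2.027140, 3.500000]
step 3: c = 2.161111, f(c) = -7.187353 < 0 → new bracket [2.161111, 3.500000]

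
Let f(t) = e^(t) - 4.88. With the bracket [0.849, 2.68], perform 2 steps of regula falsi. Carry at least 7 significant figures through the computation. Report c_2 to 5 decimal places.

1.41905

False-position update: c = (a·f(b) − b·f(a))/(f(b) − f(a)); replace the endpoint whose sign matches f(c).
f(0.849000) = -2.542692, f(2.680000) = 9.705093
step 1: c = 1.229123, f(c) = -1.461769 < 0 → new bracket [1.229123, 2.680000]
step 2: c = 1.419046, f(c) = -0.746823 < 0 → new bracket [1.419046, 2.680000]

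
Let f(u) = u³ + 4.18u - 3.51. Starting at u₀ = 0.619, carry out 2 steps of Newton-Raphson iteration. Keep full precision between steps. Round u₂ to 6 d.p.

f'(u) = 3u² + 4.18
u_0 = 0.619000: f = -0.685403, f' = 5.329483 → u_1 = 0.619000 - (-0.685403)/(5.329483) = 0.747606
u_1 = 0.747606: f = 0.032841, f' = 5.856744 → u_2 = 0.747606 - (0.032841)/(5.856744) = 0.741999

0.741999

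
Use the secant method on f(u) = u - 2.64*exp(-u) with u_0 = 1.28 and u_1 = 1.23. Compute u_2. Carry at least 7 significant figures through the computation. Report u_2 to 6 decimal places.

Secant update: u_(k+1) = u_k − f(u_k)·(u_k − u_(k-1))/(f(u_k) − f(u_(k-1))).
f(u_0) = 0.545982, f(u_1) = 0.458348
u_2 = 1.230000 - (0.458348)·(1.230000 - 1.280000)/(0.458348 - (0.545982)) = 0.968487; f(u_2) = -0.033807

0.968487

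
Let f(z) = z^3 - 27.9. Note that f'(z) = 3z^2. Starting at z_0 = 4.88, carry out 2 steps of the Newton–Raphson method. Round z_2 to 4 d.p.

3.1297

z_0 = 4.880000: f = 88.314272, f' = 71.443200 → z_1 = 4.880000 - (88.314272)/(71.443200) = 3.643853
z_1 = 3.643853: f = 20.481872, f' = 39.833002 → z_2 = 3.643853 - (20.481872)/(39.833002) = 3.129660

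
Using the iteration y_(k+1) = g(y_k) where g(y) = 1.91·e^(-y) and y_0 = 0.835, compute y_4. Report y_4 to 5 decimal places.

0.83320

y_1 = g(0.835000) = 0.828700
y_2 = g(0.828700) = 0.833937
y_3 = g(0.833937) = 0.829581
y_4 = g(0.829581) = 0.833203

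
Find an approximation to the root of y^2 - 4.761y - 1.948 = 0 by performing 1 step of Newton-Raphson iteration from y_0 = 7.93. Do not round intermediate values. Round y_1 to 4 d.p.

5.8413

f'(y) = 2y - 4.761
y_0 = 7.930000: f = 23.182170, f' = 11.099000 → y_1 = 7.930000 - (23.182170)/(11.099000) = 5.841328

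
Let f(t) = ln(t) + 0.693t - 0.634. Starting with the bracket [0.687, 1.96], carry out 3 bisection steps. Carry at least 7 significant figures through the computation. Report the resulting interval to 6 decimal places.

[0.846125, 1.005250]

f(0.687000) = -0.533330, f(1.960000) = 1.397224 (opposite signs)
step 1: m = 1.323500, f(m) = 0.563465 > 0 → root in [0.687000, 1.323500]
step 2: m = 1.005250, f(m) = 0.067875 > 0 → root in [0.687000, 1.005250]
step 3: m = 0.846125, f(m) = -0.214724 < 0 → root in [0.846125, 1.005250]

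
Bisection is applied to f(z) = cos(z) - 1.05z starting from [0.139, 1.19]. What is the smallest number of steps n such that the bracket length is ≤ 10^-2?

Initial width b − a = 1.19 − 0.139 = 1.051000.
After n steps the width is (b−a)/2^n; need (b−a)/2^n ≤ 10^-2.
So n ≥ log₂(1.051000/10^-2) = log₂(105.1000) ≈ 6.7156.
Hence n = 7.

7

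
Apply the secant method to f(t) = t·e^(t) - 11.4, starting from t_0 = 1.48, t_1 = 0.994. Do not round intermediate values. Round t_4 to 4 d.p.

f(t_0) = -4.898440, f(t_1) = -8.714191
t_2 = 0.994000 - (-8.714191)·(0.994000 - 1.480000)/(-8.714191 - (-4.898440)) = 2.103899; f(t_2) = 5.847908
t_3 = 2.103899 - (5.847908)·(2.103899 - 0.994000)/(5.847908 - (-8.714191)) = 1.658181; f(t_3) = -2.694960
t_4 = 1.658181 - (-2.694960)·(1.658181 - 2.103899)/(-2.694960 - (5.847908)) = 1.798788; f(t_4) = -0.531139

1.7988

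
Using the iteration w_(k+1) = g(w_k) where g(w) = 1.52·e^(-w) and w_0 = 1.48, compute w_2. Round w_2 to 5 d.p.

w_1 = g(1.480000) = 0.346009
w_2 = g(0.346009) = 1.075409

1.07541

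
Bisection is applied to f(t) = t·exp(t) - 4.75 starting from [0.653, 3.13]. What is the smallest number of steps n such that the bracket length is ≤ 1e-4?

15

Initial width b − a = 3.13 − 0.653 = 2.477000.
After n steps the width is (b−a)/2^n; need (b−a)/2^n ≤ 1e-4.
So n ≥ log₂(2.477000/1e-4) = log₂(24770.0000) ≈ 14.5963.
Hence n = 15.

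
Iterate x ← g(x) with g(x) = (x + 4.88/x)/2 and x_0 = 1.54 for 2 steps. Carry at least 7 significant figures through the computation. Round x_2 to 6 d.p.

2.213558

x_1 = g(1.540000) = 2.354416
x_2 = g(2.354416) = 2.213558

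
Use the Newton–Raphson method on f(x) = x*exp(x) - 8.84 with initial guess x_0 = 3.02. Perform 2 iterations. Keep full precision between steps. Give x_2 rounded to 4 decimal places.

1.9156

Newton update: x ← x − f(x)/f'(x).
f'(x) = (x+1)*exp(x)
x_0 = 3.020000: f = 53.043701, f' = 82.374993 → x_1 = 3.020000 - (53.043701)/(82.374993) = 2.376070
x_1 = 2.376070: f = 16.732520, f' = 36.335047 → x_2 = 2.376070 - (16.732520)/(36.335047) = 1.915564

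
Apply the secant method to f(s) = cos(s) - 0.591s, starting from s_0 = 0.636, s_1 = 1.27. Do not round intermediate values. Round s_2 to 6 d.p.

0.943777

f(s_0) = 0.428602, f(s_1) = -0.454289
s_2 = 1.270000 - (-0.454289)·(1.270000 - 0.636000)/(-0.454289 - (0.428602)) = 0.943777; f(s_2) = 0.028961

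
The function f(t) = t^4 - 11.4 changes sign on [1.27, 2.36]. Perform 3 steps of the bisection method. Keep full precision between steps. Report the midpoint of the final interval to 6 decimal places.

1.883125

f(1.270000) = -8.798554, f(2.360000) = 19.620444 (opposite signs)
step 1: m = 1.815000, f(m) = -0.548082 < 0 → root in [1.815000, 2.360000]
step 2: m = 2.087500, f(m) = 7.589168 > 0 → root in [1.815000, 2.087500]
step 3: m = 1.951250, f(m) = 3.096116 > 0 → root in [1.815000, 1.951250]
Midpoint of [1.815000, 1.951250] = 1.883125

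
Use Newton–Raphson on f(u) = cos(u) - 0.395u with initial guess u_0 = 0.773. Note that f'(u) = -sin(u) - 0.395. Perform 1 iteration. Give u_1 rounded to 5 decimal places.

1.14846

Newton update: u ← u − f(u)/f'(u).
u_0 = 0.773000: f = 0.410484, f' = -1.093286 → u_1 = 0.773000 - (0.410484)/(-1.093286) = 1.148459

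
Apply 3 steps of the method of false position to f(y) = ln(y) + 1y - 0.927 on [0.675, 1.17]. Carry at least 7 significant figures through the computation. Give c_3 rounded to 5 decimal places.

0.96396

f(0.675000) = -0.645043, f(1.170000) = 0.400004
step 1: c = 0.980533, f(c) = 0.033874 > 0 → new bracket [0.675000, 0.980533]
step 2: c = 0.965289, f(c) = 0.002961 > 0 → new bracket [0.675000, 0.965289]
step 3: c = 0.963962, f(c) = 0.000259 > 0 → new bracket [0.675000, 0.963962]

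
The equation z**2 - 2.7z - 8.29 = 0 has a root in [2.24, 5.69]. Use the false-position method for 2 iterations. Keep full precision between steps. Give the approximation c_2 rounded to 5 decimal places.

f(2.240000) = -9.320400, f(5.690000) = 8.723100
step 1: c = 4.022103, f(c) = -2.972364 < 0 → new bracket [4.022103, 5.690000]
step 2: c = 4.445994, f(c) = -0.527322 < 0 → new bracket [4.445994, 5.690000]

4.44599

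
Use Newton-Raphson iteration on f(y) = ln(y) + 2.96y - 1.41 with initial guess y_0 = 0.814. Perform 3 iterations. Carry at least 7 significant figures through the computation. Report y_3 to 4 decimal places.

Newton update: y ← y − f(y)/f'(y).
f'(y) = 1/y + 2.96
y_0 = 0.814000: f = 0.793645, f' = 4.188501 → y_1 = 0.814000 - (0.793645)/(4.188501) = 0.624518
y_1 = 0.624518: f = -0.032201, f' = 4.561235 → y_2 = 0.624518 - (-0.032201)/(4.561235) = 0.631578
y_2 = 0.631578: f = -0.000063, f' = 4.543336 → y_3 = 0.631578 - (-0.000063)/(4.543336) = 0.631592

0.6316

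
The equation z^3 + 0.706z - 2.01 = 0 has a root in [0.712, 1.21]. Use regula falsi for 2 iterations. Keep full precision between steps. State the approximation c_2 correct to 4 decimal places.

False-position update: c = (a·f(b) − b·f(a))/(f(b) − f(a)); replace the endpoint whose sign matches f(c).
f(0.712000) = -1.146384, f(1.210000) = 0.615821
step 1: c = 1.035969, f(c) = -0.166772 < 0 → new bracket [1.035969, 1.210000]
step 2: c = 1.073055, f(c) = -0.016857 < 0 → new bracket [1.073055, 1.210000]

1.0731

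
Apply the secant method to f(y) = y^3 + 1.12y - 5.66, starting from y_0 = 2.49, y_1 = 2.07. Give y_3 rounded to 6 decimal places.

1.610665

Secant update: y_(k+1) = y_k − f(y_k)·(y_k − y_(k-1))/(f(y_k) − f(y_(k-1))).
f(y_0) = 12.567049, f(y_1) = 5.528143
y_2 = 2.070000 - (5.528143)·(2.070000 - 2.490000)/(5.528143 - (12.567049)) = 1.740145; f(y_2) = 1.558301
y_3 = 1.740145 - (1.558301)·(1.740145 - 2.070000)/(1.558301 - (5.528143)) = 1.610665; f(y_3) = 0.322400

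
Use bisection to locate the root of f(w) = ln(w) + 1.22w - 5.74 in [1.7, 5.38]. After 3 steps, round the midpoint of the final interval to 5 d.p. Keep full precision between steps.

f(1.700000) = -3.135372, f(5.380000) = 2.506288 (opposite signs)
step 1: m = 3.540000, f(m) = -0.157073 < 0 → root in [3.540000, 5.380000]
step 2: m = 4.460000, f(m) = 1.196349 > 0 → root in [3.540000, 4.460000]
step 3: m = 4.000000, f(m) = 0.526294 > 0 → root in [3.540000, 4.000000]
Midpoint of [3.540000, 4.000000] = 3.770000

3.77000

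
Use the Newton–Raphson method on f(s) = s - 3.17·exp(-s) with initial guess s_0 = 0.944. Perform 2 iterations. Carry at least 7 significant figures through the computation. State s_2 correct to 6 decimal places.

f'(s) = 1 + 3.17·exp(-s)
s_0 = 0.944000: f = -0.289347, f' = 2.233347 → s_1 = 0.944000 - (-0.289347)/(2.233347) = 1.073558
s_1 = 1.073558: f = -0.009918, f' = 2.083476 → s_2 = 1.073558 - (-0.009918)/(2.083476) = 1.078318

1.078318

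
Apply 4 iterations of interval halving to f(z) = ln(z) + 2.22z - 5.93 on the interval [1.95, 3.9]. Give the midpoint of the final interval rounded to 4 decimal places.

f(1.950000) = -0.933171, f(3.900000) = 4.088977 (opposite signs)
step 1: m = 2.925000, f(m) = 1.636794 > 0 → root in [1.950000, 2.925000]
step 2: m = 2.437500, f(m) = 0.372223 > 0 → root in [1.950000, 2.437500]
step 3: m = 2.193750, f(m) = -0.274263 < 0 → root in [2.193750, 2.437500]
step 4: m = 2.315625, f(m) = 0.050367 > 0 → root in [2.193750, 2.315625]
Midpoint of [2.193750, 2.315625] = 2.254688

2.2547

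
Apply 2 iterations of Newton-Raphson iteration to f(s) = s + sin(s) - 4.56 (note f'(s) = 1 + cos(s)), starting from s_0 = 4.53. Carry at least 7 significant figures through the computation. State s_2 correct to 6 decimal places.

5.385521

Newton update: s ← s − f(s)/f'(s).
s_0 = 4.530000: f = -1.013413, f' = 0.818621 → s_1 = 4.530000 - (-1.013413)/(0.818621) = 5.767952
s_1 = 5.767952: f = 0.715215, f' = 1.870178 → s_2 = 5.767952 - (0.715215)/(1.870178) = 5.385521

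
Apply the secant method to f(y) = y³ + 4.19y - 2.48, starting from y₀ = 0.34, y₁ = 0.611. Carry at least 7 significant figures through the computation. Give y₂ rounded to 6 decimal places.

f(y_0) = -1.016096, f(y_1) = 0.308189
y_2 = 0.611000 - (0.308189)·(0.611000 - 0.340000)/(0.308189 - (-1.016096)) = 0.547933; f(y_2) = -0.019657

0.547933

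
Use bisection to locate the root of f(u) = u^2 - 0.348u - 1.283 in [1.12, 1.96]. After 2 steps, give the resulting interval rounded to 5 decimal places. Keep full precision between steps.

f(1.120000) = -0.418360, f(1.960000) = 1.876520 (opposite signs)
step 1: m = 1.540000, f(m) = 0.552680 > 0 → root in [1.120000, 1.540000]
step 2: m = 1.330000, f(m) = 0.023060 > 0 → root in [1.120000, 1.330000]

[1.12000, 1.33000]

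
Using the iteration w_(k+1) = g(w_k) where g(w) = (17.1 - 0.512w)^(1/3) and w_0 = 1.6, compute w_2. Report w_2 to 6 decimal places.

2.509422

w_1 = g(1.600000) = 2.534498
w_2 = g(2.534498) = 2.509422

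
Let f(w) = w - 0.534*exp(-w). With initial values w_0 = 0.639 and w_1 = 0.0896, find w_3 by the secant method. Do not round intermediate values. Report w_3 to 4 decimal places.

0.3696

f(w_0) = 0.357144, f(w_1) = -0.398635
w_2 = 0.089600 - (-0.398635)·(0.089600 - 0.639000)/(-0.398635 - (0.357144)) = 0.379380; f(w_2) = 0.013972
w_3 = 0.379380 - (0.013972)·(0.379380 - 0.089600)/(0.013972 - (-0.398635)) = 0.369568; f(w_3) = 0.000556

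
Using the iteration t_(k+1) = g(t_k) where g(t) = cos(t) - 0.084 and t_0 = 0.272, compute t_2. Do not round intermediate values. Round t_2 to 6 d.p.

0.553740

t_1 = g(0.272000) = 0.879236
t_2 = g(0.879236) = 0.553740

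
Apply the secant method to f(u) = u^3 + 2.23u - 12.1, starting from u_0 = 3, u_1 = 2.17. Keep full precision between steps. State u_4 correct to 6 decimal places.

f(u_0) = 21.590000, f(u_1) = 2.957413
u_2 = 2.170000 - (2.957413)·(2.170000 - 3.000000)/(2.957413 - (21.590000)) = 2.038260; f(u_2) = 0.913282
u_3 = 2.038260 - (0.913282)·(2.038260 - 2.170000)/(0.913282 - (2.957413)) = 1.979401; f(u_3) = 0.069416
u_4 = 1.979401 - (0.069416)·(1.979401 - 2.038260)/(0.069416 - (0.913282)) = 1.974559; f(u_4) = 0.001848

1.974559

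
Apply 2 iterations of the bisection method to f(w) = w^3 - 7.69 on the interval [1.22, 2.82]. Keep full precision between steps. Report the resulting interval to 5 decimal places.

[1.62000, 2.02000]

f(1.220000) = -5.874152, f(2.820000) = 14.735768 (opposite signs)
step 1: m = 2.020000, f(m) = 0.552408 > 0 → root in [1.220000, 2.020000]
step 2: m = 1.620000, f(m) = -3.438472 < 0 → root in [1.620000, 2.020000]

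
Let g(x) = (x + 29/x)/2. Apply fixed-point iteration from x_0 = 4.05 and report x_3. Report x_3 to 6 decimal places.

5.385167

x_1 = g(4.050000) = 5.605247
x_2 = g(5.605247) = 5.389485
x_3 = g(5.389485) = 5.385167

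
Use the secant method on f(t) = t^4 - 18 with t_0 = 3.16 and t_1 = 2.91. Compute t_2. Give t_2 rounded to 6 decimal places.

2.430518

f(t_0) = 81.712207, f(t_1) = 53.708718
t_2 = 2.910000 - (53.708718)·(2.910000 - 3.160000)/(53.708718 - (81.712207)) = 2.430518; f(t_2) = 16.897564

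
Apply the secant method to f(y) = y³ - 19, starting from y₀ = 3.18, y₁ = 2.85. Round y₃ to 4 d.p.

2.6703

f(y_0) = 13.157432, f(y_1) = 4.149125
y_2 = 2.850000 - (4.149125)·(2.850000 - 3.180000)/(4.149125 - (13.157432)) = 2.698006; f(y_2) = 0.639417
y_3 = 2.698006 - (0.639417)·(2.698006 - 2.850000)/(0.639417 - (4.149125)) = 2.670315; f(y_3) = 0.040892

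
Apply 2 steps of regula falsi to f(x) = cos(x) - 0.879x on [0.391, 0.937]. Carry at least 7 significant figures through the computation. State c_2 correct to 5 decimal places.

0.79551

False-position update: c = (a·f(b) − b·f(a))/(f(b) − f(a)); replace the endpoint whose sign matches f(c).
f(0.391000) = 0.580839, f(0.937000) = -0.231415
step 1: c = 0.781442, f(c) = 0.023011 > 0 → new bracket [0.781442, 0.937000]
step 2: c = 0.795511, f(c) = 0.000665 > 0 → new bracket [0.795511, 0.937000]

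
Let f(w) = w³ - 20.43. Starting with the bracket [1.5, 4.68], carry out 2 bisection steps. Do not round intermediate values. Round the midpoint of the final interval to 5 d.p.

2.69250

f(1.500000) = -17.055000, f(4.680000) = 82.073232 (opposite signs)
step 1: m = 3.090000, f(m) = 9.073629 > 0 → root in [1.500000, 3.090000]
step 2: m = 2.295000, f(m) = -8.342178 < 0 → root in [2.295000, 3.090000]
Midpoint of [2.295000, 3.090000] = 2.692500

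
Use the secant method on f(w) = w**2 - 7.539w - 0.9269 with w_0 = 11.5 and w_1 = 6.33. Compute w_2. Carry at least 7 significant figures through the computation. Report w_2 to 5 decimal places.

f(w_0) = 44.624600, f(w_1) = -8.579870
w_2 = 6.330000 - (-8.579870)·(6.330000 - 11.500000)/(-8.579870 - (44.624600)) = 7.163726; f(w_2) = -3.615263

7.16373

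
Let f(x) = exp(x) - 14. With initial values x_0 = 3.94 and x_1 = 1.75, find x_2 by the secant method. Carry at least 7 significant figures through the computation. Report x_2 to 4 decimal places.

f(x_0) = 37.418601, f(x_1) = -8.245397
x_2 = 1.750000 - (-8.245397)·(1.750000 - 3.940000)/(-8.245397 - (37.418601)) = 2.145441; f(x_2) = -5.454190

2.1454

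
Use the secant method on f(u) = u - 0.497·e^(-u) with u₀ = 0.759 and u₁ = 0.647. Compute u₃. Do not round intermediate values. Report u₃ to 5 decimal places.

0.35066

Secant update: u_(k+1) = u_k − f(u_k)·(u_k − u_(k-1))/(f(u_k) − f(u_(k-1))).
f(u_0) = 0.526337, f(u_1) = 0.386764
u_2 = 0.647000 - (0.386764)·(0.647000 - 0.759000)/(0.386764 - (0.526337)) = 0.336644; f(u_2) = -0.018296
u_3 = 0.336644 - (-0.018296)·(0.336644 - 0.647000)/(-0.018296 - (0.386764)) = 0.350662; f(u_3) = 0.000663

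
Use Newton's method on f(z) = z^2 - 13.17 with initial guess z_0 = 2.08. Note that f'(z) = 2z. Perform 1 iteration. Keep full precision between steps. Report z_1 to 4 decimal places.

4.2059

z_0 = 2.080000: f = -8.843600, f' = 4.160000 → z_1 = 2.080000 - (-8.843600)/(4.160000) = 4.205865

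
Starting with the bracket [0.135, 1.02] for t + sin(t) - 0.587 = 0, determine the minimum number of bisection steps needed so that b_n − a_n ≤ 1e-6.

Initial width b − a = 1.02 − 0.135 = 0.885000.
After n steps the width is (b−a)/2^n; need (b−a)/2^n ≤ 1e-6.
So n ≥ log₂(0.885000/1e-6) = log₂(885000.0000) ≈ 19.7553.
Hence n = 20.

20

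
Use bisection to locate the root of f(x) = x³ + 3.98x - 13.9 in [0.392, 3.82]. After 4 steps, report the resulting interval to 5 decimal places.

[1.67750, 1.89175]

f(0.392000) = -12.279604, f(3.820000) = 57.046568 (opposite signs)
step 1: m = 2.106000, f(m) = 3.822487 > 0 → root in [0.392000, 2.106000]
step 2: m = 1.249000, f(m) = -6.980539 < 0 → root in [1.249000, 2.106000]
step 3: m = 1.677500, f(m) = -2.503055 < 0 → root in [1.677500, 2.106000]
step 4: m = 1.891750, f(m) = 0.399205 > 0 → root in [1.677500, 1.891750]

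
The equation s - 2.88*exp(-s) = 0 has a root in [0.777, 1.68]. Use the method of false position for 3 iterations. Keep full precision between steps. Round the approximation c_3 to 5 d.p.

1.02927

False-position update: c = (a·f(b) − b·f(a))/(f(b) − f(a)); replace the endpoint whose sign matches f(c).
f(0.777000) = -0.547176, f(1.680000) = 1.143243
step 1: c = 1.069294, f(c) = 0.080732 > 0 → new bracket [0.777000, 1.069294]
step 2: c = 1.031713, f(c) = 0.005293 > 0 → new bracket [0.777000, 1.031713]
step 3: c = 1.029273, f(c) = 0.000345 > 0 → new bracket [0.777000, 1.029273]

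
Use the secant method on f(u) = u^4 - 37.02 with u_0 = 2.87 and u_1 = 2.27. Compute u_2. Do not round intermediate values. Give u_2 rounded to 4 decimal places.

f(u_0) = 30.826522, f(u_1) = -10.467622
u_2 = 2.270000 - (-10.467622)·(2.270000 - 2.870000)/(-10.467622 - (30.826522)) = 2.422094; f(u_2) = -2.603742

2.4221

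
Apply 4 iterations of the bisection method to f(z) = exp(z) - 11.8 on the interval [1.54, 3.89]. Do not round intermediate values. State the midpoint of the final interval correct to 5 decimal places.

2.49469

f(1.540000) = -7.135410, f(3.890000) = 37.110887 (opposite signs)
step 1: m = 2.715000, f(m) = 3.304610 > 0 → root in [1.540000, 2.715000]
step 2: m = 2.127500, f(m) = -3.406144 < 0 → root in [2.127500, 2.715000]
step 3: m = 2.421250, f(m) = -0.540075 < 0 → root in [2.421250, 2.715000]
step 4: m = 2.568125, f(m) = 1.241349 > 0 → root in [2.421250, 2.568125]
Midpoint of [2.421250, 2.568125] = 2.494687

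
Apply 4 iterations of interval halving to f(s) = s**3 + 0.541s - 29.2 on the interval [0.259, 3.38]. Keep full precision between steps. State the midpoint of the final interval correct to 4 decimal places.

3.0874

f(0.259000) = -29.042507, f(3.380000) = 11.243052 (opposite signs)
step 1: m = 1.819500, f(m) = -22.192050 < 0 → root in [1.819500, 3.380000]
step 2: m = 2.599750, f(m) = -10.222605 < 0 → root in [2.599750, 3.380000]
step 3: m = 2.989875, f(m) = -0.854931 < 0 → root in [2.989875, 3.380000]
step 4: m = 3.184937, f(m) = 4.830506 > 0 → root in [2.989875, 3.184937]
Midpoint of [2.989875, 3.184937] = 3.087406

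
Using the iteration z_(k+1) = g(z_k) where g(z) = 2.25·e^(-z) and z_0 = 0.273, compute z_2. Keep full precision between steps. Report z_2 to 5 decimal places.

z_1 = g(0.273000) = 1.712459
z_2 = g(1.712459) = 0.405949

0.40595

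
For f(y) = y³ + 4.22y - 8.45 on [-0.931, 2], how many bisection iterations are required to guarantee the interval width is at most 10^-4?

Initial width b − a = 2 − -0.931 = 2.931000.
After n steps the width is (b−a)/2^n; need (b−a)/2^n ≤ 10^-4.
So n ≥ log₂(2.931000/10^-4) = log₂(29310.0000) ≈ 14.8391.
Hence n = 15.

15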